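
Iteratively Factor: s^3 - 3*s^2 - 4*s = (s + 1)*(s^2 - 4*s) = s*(s + 1)*(s - 4)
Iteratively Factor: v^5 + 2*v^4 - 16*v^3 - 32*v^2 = (v + 4)*(v^4 - 2*v^3 - 8*v^2) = v*(v + 4)*(v^3 - 2*v^2 - 8*v) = v^2*(v + 4)*(v^2 - 2*v - 8) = v^2*(v + 2)*(v + 4)*(v - 4)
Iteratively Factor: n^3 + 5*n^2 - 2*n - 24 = (n + 4)*(n^2 + n - 6) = (n + 3)*(n + 4)*(n - 2)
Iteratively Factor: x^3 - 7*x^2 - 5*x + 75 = (x - 5)*(x^2 - 2*x - 15) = (x - 5)*(x + 3)*(x - 5)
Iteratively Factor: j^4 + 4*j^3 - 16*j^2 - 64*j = (j)*(j^3 + 4*j^2 - 16*j - 64) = j*(j - 4)*(j^2 + 8*j + 16) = j*(j - 4)*(j + 4)*(j + 4)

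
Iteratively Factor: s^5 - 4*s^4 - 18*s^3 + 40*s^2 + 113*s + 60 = (s + 3)*(s^4 - 7*s^3 + 3*s^2 + 31*s + 20) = (s - 4)*(s + 3)*(s^3 - 3*s^2 - 9*s - 5) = (s - 5)*(s - 4)*(s + 3)*(s^2 + 2*s + 1) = (s - 5)*(s - 4)*(s + 1)*(s + 3)*(s + 1)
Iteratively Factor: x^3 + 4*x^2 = (x + 4)*(x^2) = x*(x + 4)*(x)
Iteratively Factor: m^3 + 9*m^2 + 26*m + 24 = (m + 3)*(m^2 + 6*m + 8) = (m + 3)*(m + 4)*(m + 2)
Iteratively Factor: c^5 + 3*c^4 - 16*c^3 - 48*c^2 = (c)*(c^4 + 3*c^3 - 16*c^2 - 48*c) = c*(c + 4)*(c^3 - c^2 - 12*c) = c^2*(c + 4)*(c^2 - c - 12) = c^2*(c + 3)*(c + 4)*(c - 4)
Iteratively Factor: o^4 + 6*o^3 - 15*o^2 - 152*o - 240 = (o + 3)*(o^3 + 3*o^2 - 24*o - 80) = (o - 5)*(o + 3)*(o^2 + 8*o + 16) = (o - 5)*(o + 3)*(o + 4)*(o + 4)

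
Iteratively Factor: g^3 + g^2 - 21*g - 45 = (g + 3)*(g^2 - 2*g - 15) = (g - 5)*(g + 3)*(g + 3)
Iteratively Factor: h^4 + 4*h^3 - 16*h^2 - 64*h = (h - 4)*(h^3 + 8*h^2 + 16*h) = (h - 4)*(h + 4)*(h^2 + 4*h) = h*(h - 4)*(h + 4)*(h + 4)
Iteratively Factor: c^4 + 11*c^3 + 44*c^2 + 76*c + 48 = (c + 4)*(c^3 + 7*c^2 + 16*c + 12) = (c + 3)*(c + 4)*(c^2 + 4*c + 4) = (c + 2)*(c + 3)*(c + 4)*(c + 2)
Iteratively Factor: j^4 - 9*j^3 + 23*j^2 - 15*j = (j - 1)*(j^3 - 8*j^2 + 15*j) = (j - 5)*(j - 1)*(j^2 - 3*j) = (j - 5)*(j - 3)*(j - 1)*(j)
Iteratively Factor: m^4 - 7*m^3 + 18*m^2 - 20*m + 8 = (m - 1)*(m^3 - 6*m^2 + 12*m - 8) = (m - 2)*(m - 1)*(m^2 - 4*m + 4) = (m - 2)^2*(m - 1)*(m - 2)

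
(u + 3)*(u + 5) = u^2 + 8*u + 15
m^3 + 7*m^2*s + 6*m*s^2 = m*(m + s)*(m + 6*s)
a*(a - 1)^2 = a^3 - 2*a^2 + a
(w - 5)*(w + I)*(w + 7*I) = w^3 - 5*w^2 + 8*I*w^2 - 7*w - 40*I*w + 35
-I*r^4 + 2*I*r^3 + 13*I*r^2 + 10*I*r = r*(r - 5)*(r + 2)*(-I*r - I)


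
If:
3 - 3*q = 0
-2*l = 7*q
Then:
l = -7/2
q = 1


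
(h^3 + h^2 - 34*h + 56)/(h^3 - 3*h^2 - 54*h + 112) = (h - 4)/(h - 8)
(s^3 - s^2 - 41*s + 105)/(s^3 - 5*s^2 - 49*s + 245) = (s - 3)/(s - 7)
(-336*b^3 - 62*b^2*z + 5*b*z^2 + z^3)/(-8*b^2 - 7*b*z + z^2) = (42*b^2 + 13*b*z + z^2)/(b + z)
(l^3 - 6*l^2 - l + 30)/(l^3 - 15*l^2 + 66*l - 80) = (l^2 - l - 6)/(l^2 - 10*l + 16)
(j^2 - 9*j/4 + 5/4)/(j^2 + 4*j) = (4*j^2 - 9*j + 5)/(4*j*(j + 4))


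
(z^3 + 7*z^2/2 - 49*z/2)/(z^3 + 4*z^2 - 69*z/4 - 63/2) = 2*z*(z + 7)/(2*z^2 + 15*z + 18)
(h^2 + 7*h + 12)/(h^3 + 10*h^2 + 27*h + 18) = (h + 4)/(h^2 + 7*h + 6)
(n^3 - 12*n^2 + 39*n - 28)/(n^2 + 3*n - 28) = (n^2 - 8*n + 7)/(n + 7)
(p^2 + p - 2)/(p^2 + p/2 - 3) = 2*(p - 1)/(2*p - 3)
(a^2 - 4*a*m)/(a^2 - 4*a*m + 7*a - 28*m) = a/(a + 7)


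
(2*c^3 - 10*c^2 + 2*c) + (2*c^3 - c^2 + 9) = 4*c^3 - 11*c^2 + 2*c + 9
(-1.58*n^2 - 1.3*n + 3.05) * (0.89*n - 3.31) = -1.4062*n^3 + 4.0728*n^2 + 7.0175*n - 10.0955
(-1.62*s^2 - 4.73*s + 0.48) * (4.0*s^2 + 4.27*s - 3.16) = -6.48*s^4 - 25.8374*s^3 - 13.1579*s^2 + 16.9964*s - 1.5168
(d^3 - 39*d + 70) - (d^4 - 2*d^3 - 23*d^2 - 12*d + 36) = -d^4 + 3*d^3 + 23*d^2 - 27*d + 34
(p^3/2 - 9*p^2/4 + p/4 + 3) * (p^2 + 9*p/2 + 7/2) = p^5/2 - 65*p^3/8 - 15*p^2/4 + 115*p/8 + 21/2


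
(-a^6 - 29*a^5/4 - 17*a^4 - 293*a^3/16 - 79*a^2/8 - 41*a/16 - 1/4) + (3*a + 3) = -a^6 - 29*a^5/4 - 17*a^4 - 293*a^3/16 - 79*a^2/8 + 7*a/16 + 11/4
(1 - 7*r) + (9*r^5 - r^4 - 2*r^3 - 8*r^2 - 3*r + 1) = 9*r^5 - r^4 - 2*r^3 - 8*r^2 - 10*r + 2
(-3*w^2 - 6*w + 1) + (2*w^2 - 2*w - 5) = -w^2 - 8*w - 4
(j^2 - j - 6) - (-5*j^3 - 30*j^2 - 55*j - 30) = 5*j^3 + 31*j^2 + 54*j + 24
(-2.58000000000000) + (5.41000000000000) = 2.83000000000000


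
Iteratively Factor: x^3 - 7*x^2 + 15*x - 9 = (x - 3)*(x^2 - 4*x + 3) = (x - 3)^2*(x - 1)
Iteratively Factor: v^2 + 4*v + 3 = (v + 1)*(v + 3)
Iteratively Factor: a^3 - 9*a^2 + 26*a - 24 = (a - 2)*(a^2 - 7*a + 12) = (a - 4)*(a - 2)*(a - 3)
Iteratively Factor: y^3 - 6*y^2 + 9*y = (y - 3)*(y^2 - 3*y) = y*(y - 3)*(y - 3)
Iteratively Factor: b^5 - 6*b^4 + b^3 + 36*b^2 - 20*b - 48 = (b - 4)*(b^4 - 2*b^3 - 7*b^2 + 8*b + 12) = (b - 4)*(b + 2)*(b^3 - 4*b^2 + b + 6) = (b - 4)*(b - 3)*(b + 2)*(b^2 - b - 2) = (b - 4)*(b - 3)*(b + 1)*(b + 2)*(b - 2)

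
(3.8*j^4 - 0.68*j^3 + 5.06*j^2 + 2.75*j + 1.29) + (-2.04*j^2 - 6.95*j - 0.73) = 3.8*j^4 - 0.68*j^3 + 3.02*j^2 - 4.2*j + 0.56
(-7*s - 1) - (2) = -7*s - 3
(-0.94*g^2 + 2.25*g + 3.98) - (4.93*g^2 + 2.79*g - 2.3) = -5.87*g^2 - 0.54*g + 6.28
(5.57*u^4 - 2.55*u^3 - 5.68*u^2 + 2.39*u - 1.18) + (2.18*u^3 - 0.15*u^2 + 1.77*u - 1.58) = 5.57*u^4 - 0.37*u^3 - 5.83*u^2 + 4.16*u - 2.76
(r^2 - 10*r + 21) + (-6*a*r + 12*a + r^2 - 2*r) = -6*a*r + 12*a + 2*r^2 - 12*r + 21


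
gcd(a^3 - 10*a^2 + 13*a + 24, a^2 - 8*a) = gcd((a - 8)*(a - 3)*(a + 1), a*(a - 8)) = a - 8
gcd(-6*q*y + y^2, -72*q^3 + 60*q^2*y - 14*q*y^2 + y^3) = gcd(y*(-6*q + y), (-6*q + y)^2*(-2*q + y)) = -6*q + y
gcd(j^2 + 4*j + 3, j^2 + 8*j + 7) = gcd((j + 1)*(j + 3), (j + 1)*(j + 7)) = j + 1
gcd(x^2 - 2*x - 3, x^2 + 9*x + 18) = 1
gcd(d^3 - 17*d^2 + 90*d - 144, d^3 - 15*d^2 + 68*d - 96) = d^2 - 11*d + 24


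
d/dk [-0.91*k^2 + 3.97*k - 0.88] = 3.97 - 1.82*k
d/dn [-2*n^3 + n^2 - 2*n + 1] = -6*n^2 + 2*n - 2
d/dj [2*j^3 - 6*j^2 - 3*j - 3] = 6*j^2 - 12*j - 3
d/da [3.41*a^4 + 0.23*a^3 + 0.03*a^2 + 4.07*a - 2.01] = 13.64*a^3 + 0.69*a^2 + 0.06*a + 4.07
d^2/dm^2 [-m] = 0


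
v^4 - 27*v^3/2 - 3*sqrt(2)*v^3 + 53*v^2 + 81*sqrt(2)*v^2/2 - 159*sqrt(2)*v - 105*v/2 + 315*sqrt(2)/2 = (v - 7)*(v - 5)*(v - 3/2)*(v - 3*sqrt(2))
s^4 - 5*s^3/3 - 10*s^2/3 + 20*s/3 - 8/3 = (s - 2)*(s - 1)*(s - 2/3)*(s + 2)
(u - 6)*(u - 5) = u^2 - 11*u + 30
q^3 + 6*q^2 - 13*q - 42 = (q - 3)*(q + 2)*(q + 7)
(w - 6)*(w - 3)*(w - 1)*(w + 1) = w^4 - 9*w^3 + 17*w^2 + 9*w - 18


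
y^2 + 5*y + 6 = (y + 2)*(y + 3)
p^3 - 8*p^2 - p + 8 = (p - 8)*(p - 1)*(p + 1)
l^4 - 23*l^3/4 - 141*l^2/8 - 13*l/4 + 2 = (l - 8)*(l - 1/4)*(l + 1/2)*(l + 2)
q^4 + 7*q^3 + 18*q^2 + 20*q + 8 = (q + 1)*(q + 2)^3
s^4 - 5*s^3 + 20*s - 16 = (s - 4)*(s - 2)*(s - 1)*(s + 2)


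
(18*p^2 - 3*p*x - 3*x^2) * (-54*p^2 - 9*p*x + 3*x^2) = -972*p^4 + 243*p^2*x^2 + 18*p*x^3 - 9*x^4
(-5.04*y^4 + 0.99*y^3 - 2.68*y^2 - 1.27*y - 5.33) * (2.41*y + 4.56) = -12.1464*y^5 - 20.5965*y^4 - 1.9444*y^3 - 15.2815*y^2 - 18.6365*y - 24.3048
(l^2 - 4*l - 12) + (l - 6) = l^2 - 3*l - 18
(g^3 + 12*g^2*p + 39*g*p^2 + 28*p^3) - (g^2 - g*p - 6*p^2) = g^3 + 12*g^2*p - g^2 + 39*g*p^2 + g*p + 28*p^3 + 6*p^2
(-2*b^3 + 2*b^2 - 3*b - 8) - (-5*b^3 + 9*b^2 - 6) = 3*b^3 - 7*b^2 - 3*b - 2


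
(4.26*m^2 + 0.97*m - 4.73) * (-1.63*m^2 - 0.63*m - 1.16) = -6.9438*m^4 - 4.2649*m^3 + 2.1572*m^2 + 1.8547*m + 5.4868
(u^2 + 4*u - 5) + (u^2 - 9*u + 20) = 2*u^2 - 5*u + 15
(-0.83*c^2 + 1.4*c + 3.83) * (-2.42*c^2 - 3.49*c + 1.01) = 2.0086*c^4 - 0.4913*c^3 - 14.9929*c^2 - 11.9527*c + 3.8683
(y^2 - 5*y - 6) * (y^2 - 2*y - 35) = y^4 - 7*y^3 - 31*y^2 + 187*y + 210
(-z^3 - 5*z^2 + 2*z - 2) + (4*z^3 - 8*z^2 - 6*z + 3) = 3*z^3 - 13*z^2 - 4*z + 1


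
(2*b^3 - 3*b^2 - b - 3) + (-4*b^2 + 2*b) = 2*b^3 - 7*b^2 + b - 3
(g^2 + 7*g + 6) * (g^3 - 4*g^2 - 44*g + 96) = g^5 + 3*g^4 - 66*g^3 - 236*g^2 + 408*g + 576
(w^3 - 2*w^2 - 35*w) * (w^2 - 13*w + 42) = w^5 - 15*w^4 + 33*w^3 + 371*w^2 - 1470*w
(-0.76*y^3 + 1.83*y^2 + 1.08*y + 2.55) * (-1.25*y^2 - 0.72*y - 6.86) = 0.95*y^5 - 1.7403*y^4 + 2.546*y^3 - 16.5189*y^2 - 9.2448*y - 17.493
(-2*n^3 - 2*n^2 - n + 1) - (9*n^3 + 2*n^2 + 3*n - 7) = -11*n^3 - 4*n^2 - 4*n + 8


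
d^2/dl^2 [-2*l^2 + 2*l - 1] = -4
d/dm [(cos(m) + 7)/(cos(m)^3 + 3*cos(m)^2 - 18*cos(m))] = 2*(cos(m)^3 + 12*cos(m)^2 + 21*cos(m) - 63)*sin(m)/((cos(m) - 3)^2*(cos(m) + 6)^2*cos(m)^2)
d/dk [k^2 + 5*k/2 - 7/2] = 2*k + 5/2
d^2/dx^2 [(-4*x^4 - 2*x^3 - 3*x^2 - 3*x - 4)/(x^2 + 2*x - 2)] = 2*(-4*x^6 - 24*x^5 - 24*x^4 + 119*x^3 - 102*x^2 - 66*x - 48)/(x^6 + 6*x^5 + 6*x^4 - 16*x^3 - 12*x^2 + 24*x - 8)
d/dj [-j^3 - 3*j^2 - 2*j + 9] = -3*j^2 - 6*j - 2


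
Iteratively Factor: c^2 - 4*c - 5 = (c + 1)*(c - 5)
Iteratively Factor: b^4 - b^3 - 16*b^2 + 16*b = (b - 4)*(b^3 + 3*b^2 - 4*b) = (b - 4)*(b + 4)*(b^2 - b) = (b - 4)*(b - 1)*(b + 4)*(b)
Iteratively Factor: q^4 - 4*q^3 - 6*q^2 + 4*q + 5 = (q + 1)*(q^3 - 5*q^2 - q + 5) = (q - 1)*(q + 1)*(q^2 - 4*q - 5) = (q - 5)*(q - 1)*(q + 1)*(q + 1)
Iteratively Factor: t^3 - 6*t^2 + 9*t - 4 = (t - 1)*(t^2 - 5*t + 4) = (t - 1)^2*(t - 4)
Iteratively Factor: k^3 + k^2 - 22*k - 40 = (k - 5)*(k^2 + 6*k + 8) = (k - 5)*(k + 2)*(k + 4)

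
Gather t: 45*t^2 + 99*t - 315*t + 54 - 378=45*t^2 - 216*t - 324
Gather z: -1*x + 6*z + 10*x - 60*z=9*x - 54*z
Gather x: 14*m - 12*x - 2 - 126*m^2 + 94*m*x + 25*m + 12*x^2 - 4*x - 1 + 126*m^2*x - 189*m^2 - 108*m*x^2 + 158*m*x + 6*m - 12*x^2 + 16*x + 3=-315*m^2 - 108*m*x^2 + 45*m + x*(126*m^2 + 252*m)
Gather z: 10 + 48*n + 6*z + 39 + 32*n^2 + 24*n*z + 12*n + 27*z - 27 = 32*n^2 + 60*n + z*(24*n + 33) + 22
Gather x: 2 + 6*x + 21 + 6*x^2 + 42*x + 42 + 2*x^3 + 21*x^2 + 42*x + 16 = 2*x^3 + 27*x^2 + 90*x + 81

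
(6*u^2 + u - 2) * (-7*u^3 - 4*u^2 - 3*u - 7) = -42*u^5 - 31*u^4 - 8*u^3 - 37*u^2 - u + 14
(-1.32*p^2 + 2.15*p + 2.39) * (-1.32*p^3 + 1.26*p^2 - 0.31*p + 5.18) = 1.7424*p^5 - 4.5012*p^4 - 0.0366000000000002*p^3 - 4.4927*p^2 + 10.3961*p + 12.3802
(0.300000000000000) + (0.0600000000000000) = 0.360000000000000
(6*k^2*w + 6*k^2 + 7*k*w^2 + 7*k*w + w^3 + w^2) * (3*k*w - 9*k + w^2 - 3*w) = 18*k^3*w^2 - 36*k^3*w - 54*k^3 + 27*k^2*w^3 - 54*k^2*w^2 - 81*k^2*w + 10*k*w^4 - 20*k*w^3 - 30*k*w^2 + w^5 - 2*w^4 - 3*w^3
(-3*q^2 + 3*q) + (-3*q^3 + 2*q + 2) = -3*q^3 - 3*q^2 + 5*q + 2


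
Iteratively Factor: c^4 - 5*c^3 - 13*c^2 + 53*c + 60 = (c + 1)*(c^3 - 6*c^2 - 7*c + 60) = (c - 5)*(c + 1)*(c^2 - c - 12) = (c - 5)*(c + 1)*(c + 3)*(c - 4)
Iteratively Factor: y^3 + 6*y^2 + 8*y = (y)*(y^2 + 6*y + 8) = y*(y + 4)*(y + 2)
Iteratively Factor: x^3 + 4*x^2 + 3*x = (x + 3)*(x^2 + x) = (x + 1)*(x + 3)*(x)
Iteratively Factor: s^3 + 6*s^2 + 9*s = (s + 3)*(s^2 + 3*s) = s*(s + 3)*(s + 3)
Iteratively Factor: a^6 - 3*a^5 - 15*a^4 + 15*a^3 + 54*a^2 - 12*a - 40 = (a + 2)*(a^5 - 5*a^4 - 5*a^3 + 25*a^2 + 4*a - 20) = (a - 5)*(a + 2)*(a^4 - 5*a^2 + 4) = (a - 5)*(a - 1)*(a + 2)*(a^3 + a^2 - 4*a - 4) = (a - 5)*(a - 2)*(a - 1)*(a + 2)*(a^2 + 3*a + 2) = (a - 5)*(a - 2)*(a - 1)*(a + 1)*(a + 2)*(a + 2)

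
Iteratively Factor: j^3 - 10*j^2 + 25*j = (j - 5)*(j^2 - 5*j) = j*(j - 5)*(j - 5)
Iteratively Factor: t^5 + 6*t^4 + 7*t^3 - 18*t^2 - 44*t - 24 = (t + 3)*(t^4 + 3*t^3 - 2*t^2 - 12*t - 8) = (t + 2)*(t + 3)*(t^3 + t^2 - 4*t - 4) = (t + 2)^2*(t + 3)*(t^2 - t - 2) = (t + 1)*(t + 2)^2*(t + 3)*(t - 2)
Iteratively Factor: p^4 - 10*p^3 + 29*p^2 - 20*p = (p - 4)*(p^3 - 6*p^2 + 5*p) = (p - 5)*(p - 4)*(p^2 - p) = (p - 5)*(p - 4)*(p - 1)*(p)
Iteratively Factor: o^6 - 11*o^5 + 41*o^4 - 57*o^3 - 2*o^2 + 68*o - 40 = (o - 5)*(o^5 - 6*o^4 + 11*o^3 - 2*o^2 - 12*o + 8) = (o - 5)*(o + 1)*(o^4 - 7*o^3 + 18*o^2 - 20*o + 8) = (o - 5)*(o - 2)*(o + 1)*(o^3 - 5*o^2 + 8*o - 4) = (o - 5)*(o - 2)^2*(o + 1)*(o^2 - 3*o + 2) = (o - 5)*(o - 2)^2*(o - 1)*(o + 1)*(o - 2)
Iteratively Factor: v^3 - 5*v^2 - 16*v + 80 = (v - 5)*(v^2 - 16) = (v - 5)*(v - 4)*(v + 4)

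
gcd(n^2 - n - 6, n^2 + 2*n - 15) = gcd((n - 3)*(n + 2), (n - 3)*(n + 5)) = n - 3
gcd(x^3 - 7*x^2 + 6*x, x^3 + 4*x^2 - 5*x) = x^2 - x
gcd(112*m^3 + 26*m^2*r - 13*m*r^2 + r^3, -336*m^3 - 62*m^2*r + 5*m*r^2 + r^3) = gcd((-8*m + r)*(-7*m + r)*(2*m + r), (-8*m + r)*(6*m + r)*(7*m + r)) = -8*m + r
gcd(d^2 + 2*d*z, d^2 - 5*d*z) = d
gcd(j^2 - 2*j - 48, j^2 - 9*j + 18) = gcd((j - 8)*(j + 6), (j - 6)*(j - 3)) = 1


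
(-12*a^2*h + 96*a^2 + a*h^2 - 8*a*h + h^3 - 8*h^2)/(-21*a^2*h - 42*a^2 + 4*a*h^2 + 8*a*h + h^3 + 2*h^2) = (4*a*h - 32*a + h^2 - 8*h)/(7*a*h + 14*a + h^2 + 2*h)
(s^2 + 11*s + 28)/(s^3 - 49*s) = (s + 4)/(s*(s - 7))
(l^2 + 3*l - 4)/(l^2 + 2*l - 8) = (l - 1)/(l - 2)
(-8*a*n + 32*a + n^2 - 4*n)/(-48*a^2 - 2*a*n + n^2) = (n - 4)/(6*a + n)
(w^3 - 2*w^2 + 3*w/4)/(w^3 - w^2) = (w^2 - 2*w + 3/4)/(w*(w - 1))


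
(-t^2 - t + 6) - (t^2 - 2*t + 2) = -2*t^2 + t + 4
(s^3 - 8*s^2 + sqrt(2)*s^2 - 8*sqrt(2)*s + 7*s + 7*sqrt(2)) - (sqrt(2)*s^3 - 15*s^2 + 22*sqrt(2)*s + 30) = -sqrt(2)*s^3 + s^3 + sqrt(2)*s^2 + 7*s^2 - 30*sqrt(2)*s + 7*s - 30 + 7*sqrt(2)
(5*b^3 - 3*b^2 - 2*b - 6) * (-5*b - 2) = -25*b^4 + 5*b^3 + 16*b^2 + 34*b + 12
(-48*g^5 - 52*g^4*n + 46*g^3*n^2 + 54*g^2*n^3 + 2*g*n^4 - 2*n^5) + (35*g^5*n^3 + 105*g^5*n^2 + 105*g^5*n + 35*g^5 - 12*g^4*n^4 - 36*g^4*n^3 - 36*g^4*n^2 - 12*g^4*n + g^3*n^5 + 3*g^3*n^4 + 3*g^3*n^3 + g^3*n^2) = 35*g^5*n^3 + 105*g^5*n^2 + 105*g^5*n - 13*g^5 - 12*g^4*n^4 - 36*g^4*n^3 - 36*g^4*n^2 - 64*g^4*n + g^3*n^5 + 3*g^3*n^4 + 3*g^3*n^3 + 47*g^3*n^2 + 54*g^2*n^3 + 2*g*n^4 - 2*n^5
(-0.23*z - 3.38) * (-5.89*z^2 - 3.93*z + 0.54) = 1.3547*z^3 + 20.8121*z^2 + 13.1592*z - 1.8252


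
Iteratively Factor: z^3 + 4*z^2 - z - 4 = (z - 1)*(z^2 + 5*z + 4) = (z - 1)*(z + 1)*(z + 4)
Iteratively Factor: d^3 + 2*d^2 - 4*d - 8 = (d + 2)*(d^2 - 4) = (d - 2)*(d + 2)*(d + 2)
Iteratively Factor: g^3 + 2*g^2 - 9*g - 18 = (g + 2)*(g^2 - 9) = (g + 2)*(g + 3)*(g - 3)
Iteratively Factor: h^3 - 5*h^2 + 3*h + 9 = (h + 1)*(h^2 - 6*h + 9) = (h - 3)*(h + 1)*(h - 3)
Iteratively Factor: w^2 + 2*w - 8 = (w + 4)*(w - 2)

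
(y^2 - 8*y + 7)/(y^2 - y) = (y - 7)/y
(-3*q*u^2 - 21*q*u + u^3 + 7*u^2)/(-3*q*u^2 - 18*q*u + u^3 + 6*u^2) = (u + 7)/(u + 6)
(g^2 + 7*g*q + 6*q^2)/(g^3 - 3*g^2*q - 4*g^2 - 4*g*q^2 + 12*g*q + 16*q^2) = (-g - 6*q)/(-g^2 + 4*g*q + 4*g - 16*q)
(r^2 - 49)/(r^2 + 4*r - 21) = (r - 7)/(r - 3)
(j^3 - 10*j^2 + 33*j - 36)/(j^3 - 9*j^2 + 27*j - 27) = (j - 4)/(j - 3)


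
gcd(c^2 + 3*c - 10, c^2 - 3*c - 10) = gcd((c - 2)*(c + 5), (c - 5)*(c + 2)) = 1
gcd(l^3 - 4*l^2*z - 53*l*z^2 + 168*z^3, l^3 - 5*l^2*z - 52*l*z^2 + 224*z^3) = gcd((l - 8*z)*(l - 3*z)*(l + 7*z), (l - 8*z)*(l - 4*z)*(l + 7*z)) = -l^2 + l*z + 56*z^2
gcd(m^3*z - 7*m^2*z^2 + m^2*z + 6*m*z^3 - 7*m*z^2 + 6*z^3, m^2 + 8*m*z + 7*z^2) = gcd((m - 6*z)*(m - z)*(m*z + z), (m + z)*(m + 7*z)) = 1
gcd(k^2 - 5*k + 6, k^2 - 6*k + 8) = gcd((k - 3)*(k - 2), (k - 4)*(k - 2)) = k - 2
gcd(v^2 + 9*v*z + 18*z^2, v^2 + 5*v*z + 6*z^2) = v + 3*z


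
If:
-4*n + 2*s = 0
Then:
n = s/2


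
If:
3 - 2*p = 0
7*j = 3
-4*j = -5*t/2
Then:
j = 3/7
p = 3/2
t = 24/35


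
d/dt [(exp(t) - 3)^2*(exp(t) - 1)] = (exp(t) - 3)*(3*exp(t) - 5)*exp(t)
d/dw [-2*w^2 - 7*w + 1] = -4*w - 7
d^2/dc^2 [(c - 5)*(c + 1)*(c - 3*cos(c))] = 3*c^2*cos(c) - 12*sqrt(2)*c*cos(c + pi/4) + 6*c - 24*sin(c) - 21*cos(c) - 8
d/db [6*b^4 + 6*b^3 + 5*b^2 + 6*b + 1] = 24*b^3 + 18*b^2 + 10*b + 6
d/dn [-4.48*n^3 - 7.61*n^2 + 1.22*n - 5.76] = -13.44*n^2 - 15.22*n + 1.22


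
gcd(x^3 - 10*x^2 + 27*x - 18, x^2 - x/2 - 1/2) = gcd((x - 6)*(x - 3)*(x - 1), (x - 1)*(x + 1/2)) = x - 1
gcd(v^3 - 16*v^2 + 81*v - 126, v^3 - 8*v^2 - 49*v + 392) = v - 7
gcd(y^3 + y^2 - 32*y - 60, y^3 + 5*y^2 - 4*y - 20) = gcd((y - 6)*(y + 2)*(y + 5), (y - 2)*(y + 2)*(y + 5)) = y^2 + 7*y + 10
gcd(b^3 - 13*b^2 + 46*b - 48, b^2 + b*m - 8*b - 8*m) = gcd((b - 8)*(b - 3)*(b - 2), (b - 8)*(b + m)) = b - 8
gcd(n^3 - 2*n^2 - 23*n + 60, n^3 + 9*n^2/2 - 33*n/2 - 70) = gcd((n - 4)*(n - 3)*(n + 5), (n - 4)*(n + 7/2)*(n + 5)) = n^2 + n - 20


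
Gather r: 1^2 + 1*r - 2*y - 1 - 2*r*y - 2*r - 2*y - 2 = r*(-2*y - 1) - 4*y - 2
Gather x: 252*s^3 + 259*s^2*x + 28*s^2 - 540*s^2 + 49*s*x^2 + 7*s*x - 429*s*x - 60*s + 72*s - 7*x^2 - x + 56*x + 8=252*s^3 - 512*s^2 + 12*s + x^2*(49*s - 7) + x*(259*s^2 - 422*s + 55) + 8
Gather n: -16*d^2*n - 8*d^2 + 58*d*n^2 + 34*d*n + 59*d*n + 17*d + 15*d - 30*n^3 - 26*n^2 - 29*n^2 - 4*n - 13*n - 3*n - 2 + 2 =-8*d^2 + 32*d - 30*n^3 + n^2*(58*d - 55) + n*(-16*d^2 + 93*d - 20)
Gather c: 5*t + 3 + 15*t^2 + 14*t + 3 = 15*t^2 + 19*t + 6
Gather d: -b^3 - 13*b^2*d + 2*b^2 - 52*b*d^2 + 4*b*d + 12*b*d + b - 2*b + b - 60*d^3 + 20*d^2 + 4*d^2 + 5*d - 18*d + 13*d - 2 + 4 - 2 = -b^3 + 2*b^2 - 60*d^3 + d^2*(24 - 52*b) + d*(-13*b^2 + 16*b)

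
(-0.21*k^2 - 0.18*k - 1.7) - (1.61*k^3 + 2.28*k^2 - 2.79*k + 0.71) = -1.61*k^3 - 2.49*k^2 + 2.61*k - 2.41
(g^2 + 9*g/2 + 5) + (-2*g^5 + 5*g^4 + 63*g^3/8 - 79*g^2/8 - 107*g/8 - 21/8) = -2*g^5 + 5*g^4 + 63*g^3/8 - 71*g^2/8 - 71*g/8 + 19/8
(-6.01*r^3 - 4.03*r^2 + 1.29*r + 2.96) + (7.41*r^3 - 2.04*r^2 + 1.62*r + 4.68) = 1.4*r^3 - 6.07*r^2 + 2.91*r + 7.64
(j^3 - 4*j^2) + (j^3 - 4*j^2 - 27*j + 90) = 2*j^3 - 8*j^2 - 27*j + 90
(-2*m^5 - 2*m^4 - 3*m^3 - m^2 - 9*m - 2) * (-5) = 10*m^5 + 10*m^4 + 15*m^3 + 5*m^2 + 45*m + 10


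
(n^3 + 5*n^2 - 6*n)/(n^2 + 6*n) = n - 1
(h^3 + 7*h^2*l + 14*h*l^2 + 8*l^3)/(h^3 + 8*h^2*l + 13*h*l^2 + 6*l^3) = (h^2 + 6*h*l + 8*l^2)/(h^2 + 7*h*l + 6*l^2)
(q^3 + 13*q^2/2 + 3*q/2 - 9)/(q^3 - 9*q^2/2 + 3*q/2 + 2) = (2*q^2 + 15*q + 18)/(2*q^2 - 7*q - 4)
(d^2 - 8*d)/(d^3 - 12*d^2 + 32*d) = 1/(d - 4)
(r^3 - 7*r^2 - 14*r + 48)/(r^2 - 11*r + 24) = (r^2 + r - 6)/(r - 3)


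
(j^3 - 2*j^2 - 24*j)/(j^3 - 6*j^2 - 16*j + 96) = j/(j - 4)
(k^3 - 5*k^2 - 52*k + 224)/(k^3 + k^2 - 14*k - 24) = (k^2 - k - 56)/(k^2 + 5*k + 6)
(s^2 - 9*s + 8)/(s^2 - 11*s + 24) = (s - 1)/(s - 3)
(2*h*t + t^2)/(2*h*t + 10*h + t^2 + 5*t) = t/(t + 5)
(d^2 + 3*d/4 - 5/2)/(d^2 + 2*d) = (d - 5/4)/d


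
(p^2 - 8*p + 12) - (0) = p^2 - 8*p + 12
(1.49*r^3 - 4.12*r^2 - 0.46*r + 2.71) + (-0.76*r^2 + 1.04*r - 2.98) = 1.49*r^3 - 4.88*r^2 + 0.58*r - 0.27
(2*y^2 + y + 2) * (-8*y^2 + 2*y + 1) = -16*y^4 - 4*y^3 - 12*y^2 + 5*y + 2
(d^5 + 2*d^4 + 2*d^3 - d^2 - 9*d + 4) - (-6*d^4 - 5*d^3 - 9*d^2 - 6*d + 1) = d^5 + 8*d^4 + 7*d^3 + 8*d^2 - 3*d + 3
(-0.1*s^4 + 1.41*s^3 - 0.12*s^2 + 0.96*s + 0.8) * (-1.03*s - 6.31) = 0.103*s^5 - 0.8213*s^4 - 8.7735*s^3 - 0.2316*s^2 - 6.8816*s - 5.048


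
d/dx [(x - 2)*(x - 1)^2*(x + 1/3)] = 4*x^3 - 11*x^2 + 22*x/3 - 1/3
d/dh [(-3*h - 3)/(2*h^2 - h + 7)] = 3*(-2*h^2 + h + (h + 1)*(4*h - 1) - 7)/(2*h^2 - h + 7)^2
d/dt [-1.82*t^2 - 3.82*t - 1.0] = -3.64*t - 3.82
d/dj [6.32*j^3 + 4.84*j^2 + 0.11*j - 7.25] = 18.96*j^2 + 9.68*j + 0.11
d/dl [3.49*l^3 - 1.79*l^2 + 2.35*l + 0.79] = 10.47*l^2 - 3.58*l + 2.35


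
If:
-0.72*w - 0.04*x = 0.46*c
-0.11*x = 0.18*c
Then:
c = -0.611111111111111*x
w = 0.334876543209877*x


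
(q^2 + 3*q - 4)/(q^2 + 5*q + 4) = (q - 1)/(q + 1)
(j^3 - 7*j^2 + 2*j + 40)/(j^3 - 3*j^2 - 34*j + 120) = (j + 2)/(j + 6)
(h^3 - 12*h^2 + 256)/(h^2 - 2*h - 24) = (h^2 - 16*h + 64)/(h - 6)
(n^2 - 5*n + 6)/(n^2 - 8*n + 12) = (n - 3)/(n - 6)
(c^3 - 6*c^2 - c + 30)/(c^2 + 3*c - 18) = (c^2 - 3*c - 10)/(c + 6)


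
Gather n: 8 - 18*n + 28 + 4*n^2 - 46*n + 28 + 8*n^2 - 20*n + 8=12*n^2 - 84*n + 72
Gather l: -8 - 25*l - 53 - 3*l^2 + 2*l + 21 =-3*l^2 - 23*l - 40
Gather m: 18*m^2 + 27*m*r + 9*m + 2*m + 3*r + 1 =18*m^2 + m*(27*r + 11) + 3*r + 1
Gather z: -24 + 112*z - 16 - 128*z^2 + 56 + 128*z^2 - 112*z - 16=0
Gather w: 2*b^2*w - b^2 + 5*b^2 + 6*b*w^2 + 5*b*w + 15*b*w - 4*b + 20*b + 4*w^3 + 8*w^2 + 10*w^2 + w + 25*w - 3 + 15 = 4*b^2 + 16*b + 4*w^3 + w^2*(6*b + 18) + w*(2*b^2 + 20*b + 26) + 12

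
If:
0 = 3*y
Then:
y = 0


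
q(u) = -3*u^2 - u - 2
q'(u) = -6*u - 1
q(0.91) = -5.39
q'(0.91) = -6.46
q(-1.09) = -4.47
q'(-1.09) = 5.54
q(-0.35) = -2.02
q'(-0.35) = 1.10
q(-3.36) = -32.51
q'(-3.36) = 19.16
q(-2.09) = -13.01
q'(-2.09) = 11.54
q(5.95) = -114.16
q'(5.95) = -36.70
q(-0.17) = -1.92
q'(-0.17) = 0.02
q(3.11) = -34.13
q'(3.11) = -19.66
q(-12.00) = -422.00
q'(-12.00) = 71.00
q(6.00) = -116.00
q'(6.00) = -37.00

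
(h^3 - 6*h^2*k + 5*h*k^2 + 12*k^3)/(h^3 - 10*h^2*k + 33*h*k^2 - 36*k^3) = (h + k)/(h - 3*k)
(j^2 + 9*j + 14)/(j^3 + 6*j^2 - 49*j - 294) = (j + 2)/(j^2 - j - 42)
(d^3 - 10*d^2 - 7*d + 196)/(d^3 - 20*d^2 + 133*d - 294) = (d + 4)/(d - 6)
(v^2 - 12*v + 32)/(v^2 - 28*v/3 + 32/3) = 3*(v - 4)/(3*v - 4)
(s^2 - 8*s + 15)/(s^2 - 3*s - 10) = (s - 3)/(s + 2)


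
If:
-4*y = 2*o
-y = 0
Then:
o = 0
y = 0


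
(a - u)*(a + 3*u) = a^2 + 2*a*u - 3*u^2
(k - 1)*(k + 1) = k^2 - 1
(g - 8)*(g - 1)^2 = g^3 - 10*g^2 + 17*g - 8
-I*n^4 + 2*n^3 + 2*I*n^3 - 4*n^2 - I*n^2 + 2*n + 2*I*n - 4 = (n - 2)*(n - I)*(n + 2*I)*(-I*n + 1)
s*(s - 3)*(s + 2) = s^3 - s^2 - 6*s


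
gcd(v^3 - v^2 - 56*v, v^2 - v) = v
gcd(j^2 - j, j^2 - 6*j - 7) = 1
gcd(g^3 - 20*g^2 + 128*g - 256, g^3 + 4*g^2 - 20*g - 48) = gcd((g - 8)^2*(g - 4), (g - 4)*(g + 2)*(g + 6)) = g - 4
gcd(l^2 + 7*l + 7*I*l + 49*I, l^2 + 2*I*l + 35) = l + 7*I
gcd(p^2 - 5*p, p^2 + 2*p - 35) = p - 5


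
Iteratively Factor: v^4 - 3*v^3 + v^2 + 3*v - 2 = (v - 1)*(v^3 - 2*v^2 - v + 2) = (v - 1)*(v + 1)*(v^2 - 3*v + 2) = (v - 2)*(v - 1)*(v + 1)*(v - 1)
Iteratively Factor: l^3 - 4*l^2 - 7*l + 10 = (l - 5)*(l^2 + l - 2) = (l - 5)*(l - 1)*(l + 2)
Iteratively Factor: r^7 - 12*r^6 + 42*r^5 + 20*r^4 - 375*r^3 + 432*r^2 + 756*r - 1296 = (r + 2)*(r^6 - 14*r^5 + 70*r^4 - 120*r^3 - 135*r^2 + 702*r - 648) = (r - 3)*(r + 2)*(r^5 - 11*r^4 + 37*r^3 - 9*r^2 - 162*r + 216) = (r - 3)^2*(r + 2)*(r^4 - 8*r^3 + 13*r^2 + 30*r - 72) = (r - 3)^3*(r + 2)*(r^3 - 5*r^2 - 2*r + 24) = (r - 4)*(r - 3)^3*(r + 2)*(r^2 - r - 6) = (r - 4)*(r - 3)^3*(r + 2)^2*(r - 3)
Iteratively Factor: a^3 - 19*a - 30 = (a + 2)*(a^2 - 2*a - 15) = (a - 5)*(a + 2)*(a + 3)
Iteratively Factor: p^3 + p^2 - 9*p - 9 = (p + 3)*(p^2 - 2*p - 3) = (p - 3)*(p + 3)*(p + 1)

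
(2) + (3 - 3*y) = 5 - 3*y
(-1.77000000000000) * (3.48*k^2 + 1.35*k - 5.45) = -6.1596*k^2 - 2.3895*k + 9.6465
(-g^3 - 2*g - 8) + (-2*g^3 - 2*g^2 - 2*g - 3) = -3*g^3 - 2*g^2 - 4*g - 11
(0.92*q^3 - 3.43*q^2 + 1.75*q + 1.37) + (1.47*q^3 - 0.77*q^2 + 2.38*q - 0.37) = 2.39*q^3 - 4.2*q^2 + 4.13*q + 1.0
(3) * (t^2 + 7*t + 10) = 3*t^2 + 21*t + 30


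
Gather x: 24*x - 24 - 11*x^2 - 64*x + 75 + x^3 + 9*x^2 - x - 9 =x^3 - 2*x^2 - 41*x + 42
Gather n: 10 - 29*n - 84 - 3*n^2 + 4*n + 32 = -3*n^2 - 25*n - 42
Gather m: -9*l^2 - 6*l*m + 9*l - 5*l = -9*l^2 - 6*l*m + 4*l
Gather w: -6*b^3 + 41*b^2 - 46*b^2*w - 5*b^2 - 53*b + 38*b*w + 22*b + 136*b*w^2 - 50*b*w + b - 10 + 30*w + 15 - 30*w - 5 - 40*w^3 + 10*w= -6*b^3 + 36*b^2 + 136*b*w^2 - 30*b - 40*w^3 + w*(-46*b^2 - 12*b + 10)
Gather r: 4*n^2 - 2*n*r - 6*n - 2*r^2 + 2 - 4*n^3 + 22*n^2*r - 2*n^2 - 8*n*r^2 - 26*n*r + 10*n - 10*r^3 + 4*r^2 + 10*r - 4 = -4*n^3 + 2*n^2 + 4*n - 10*r^3 + r^2*(2 - 8*n) + r*(22*n^2 - 28*n + 10) - 2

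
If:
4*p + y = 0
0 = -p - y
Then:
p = 0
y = 0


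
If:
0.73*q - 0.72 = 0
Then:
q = 0.99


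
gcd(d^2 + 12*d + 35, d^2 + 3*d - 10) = d + 5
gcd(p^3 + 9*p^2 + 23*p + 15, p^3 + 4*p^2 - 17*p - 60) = p^2 + 8*p + 15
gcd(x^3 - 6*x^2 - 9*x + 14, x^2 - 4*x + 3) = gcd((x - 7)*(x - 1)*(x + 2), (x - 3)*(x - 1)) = x - 1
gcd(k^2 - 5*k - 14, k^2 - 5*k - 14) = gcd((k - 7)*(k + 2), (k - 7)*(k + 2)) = k^2 - 5*k - 14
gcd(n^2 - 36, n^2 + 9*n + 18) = n + 6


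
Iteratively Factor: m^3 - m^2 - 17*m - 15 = (m - 5)*(m^2 + 4*m + 3) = (m - 5)*(m + 3)*(m + 1)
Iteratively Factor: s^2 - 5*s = (s)*(s - 5)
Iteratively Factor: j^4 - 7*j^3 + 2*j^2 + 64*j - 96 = (j - 4)*(j^3 - 3*j^2 - 10*j + 24) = (j - 4)^2*(j^2 + j - 6) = (j - 4)^2*(j - 2)*(j + 3)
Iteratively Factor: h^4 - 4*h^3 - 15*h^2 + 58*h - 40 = (h - 1)*(h^3 - 3*h^2 - 18*h + 40) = (h - 5)*(h - 1)*(h^2 + 2*h - 8) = (h - 5)*(h - 1)*(h + 4)*(h - 2)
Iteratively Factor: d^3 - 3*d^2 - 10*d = (d)*(d^2 - 3*d - 10) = d*(d - 5)*(d + 2)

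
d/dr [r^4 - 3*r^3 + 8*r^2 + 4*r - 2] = 4*r^3 - 9*r^2 + 16*r + 4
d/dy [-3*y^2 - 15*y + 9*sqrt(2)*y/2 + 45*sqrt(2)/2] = -6*y - 15 + 9*sqrt(2)/2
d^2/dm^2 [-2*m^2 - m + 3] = -4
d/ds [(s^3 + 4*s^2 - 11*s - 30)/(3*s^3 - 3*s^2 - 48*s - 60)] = 5*(-s^2 + 2*s - 13)/(3*(s^4 - 6*s^3 - 11*s^2 + 60*s + 100))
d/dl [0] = 0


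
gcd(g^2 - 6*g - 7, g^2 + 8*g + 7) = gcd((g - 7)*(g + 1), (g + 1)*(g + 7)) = g + 1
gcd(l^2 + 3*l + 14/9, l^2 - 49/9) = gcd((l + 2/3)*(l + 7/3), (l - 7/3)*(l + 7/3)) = l + 7/3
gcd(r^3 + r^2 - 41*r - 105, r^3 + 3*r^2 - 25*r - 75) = r^2 + 8*r + 15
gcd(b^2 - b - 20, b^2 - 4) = 1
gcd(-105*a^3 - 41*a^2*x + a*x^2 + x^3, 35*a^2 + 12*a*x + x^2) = 5*a + x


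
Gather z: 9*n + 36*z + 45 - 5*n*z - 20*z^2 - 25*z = 9*n - 20*z^2 + z*(11 - 5*n) + 45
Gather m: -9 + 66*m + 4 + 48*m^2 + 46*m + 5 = 48*m^2 + 112*m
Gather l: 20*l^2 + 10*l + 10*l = 20*l^2 + 20*l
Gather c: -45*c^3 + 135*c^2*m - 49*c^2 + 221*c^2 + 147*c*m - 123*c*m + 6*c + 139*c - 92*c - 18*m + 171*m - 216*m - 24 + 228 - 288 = -45*c^3 + c^2*(135*m + 172) + c*(24*m + 53) - 63*m - 84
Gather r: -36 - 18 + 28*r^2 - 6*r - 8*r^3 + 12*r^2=-8*r^3 + 40*r^2 - 6*r - 54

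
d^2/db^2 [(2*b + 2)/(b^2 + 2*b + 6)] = 4*(3*(-b - 1)*(b^2 + 2*b + 6) + 4*(b + 1)^3)/(b^2 + 2*b + 6)^3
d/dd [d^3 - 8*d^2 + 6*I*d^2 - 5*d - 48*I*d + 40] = 3*d^2 + d*(-16 + 12*I) - 5 - 48*I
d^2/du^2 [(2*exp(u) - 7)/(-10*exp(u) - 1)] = (720*exp(u) - 72)*exp(u)/(1000*exp(3*u) + 300*exp(2*u) + 30*exp(u) + 1)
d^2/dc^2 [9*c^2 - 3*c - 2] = 18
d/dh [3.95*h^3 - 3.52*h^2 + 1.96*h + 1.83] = 11.85*h^2 - 7.04*h + 1.96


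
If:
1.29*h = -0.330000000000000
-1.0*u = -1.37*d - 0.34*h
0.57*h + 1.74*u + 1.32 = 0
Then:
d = -0.43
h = -0.26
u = -0.67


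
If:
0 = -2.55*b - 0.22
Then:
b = -0.09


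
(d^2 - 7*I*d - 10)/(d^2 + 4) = (d - 5*I)/(d + 2*I)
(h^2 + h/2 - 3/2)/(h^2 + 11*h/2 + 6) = (h - 1)/(h + 4)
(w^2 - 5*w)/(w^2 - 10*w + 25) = w/(w - 5)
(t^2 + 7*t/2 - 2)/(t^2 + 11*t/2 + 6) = (2*t - 1)/(2*t + 3)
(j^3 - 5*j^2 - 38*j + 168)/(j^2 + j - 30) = (j^2 - 11*j + 28)/(j - 5)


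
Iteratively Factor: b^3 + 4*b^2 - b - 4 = (b - 1)*(b^2 + 5*b + 4) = (b - 1)*(b + 4)*(b + 1)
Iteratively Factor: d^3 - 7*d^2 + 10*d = (d - 5)*(d^2 - 2*d) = d*(d - 5)*(d - 2)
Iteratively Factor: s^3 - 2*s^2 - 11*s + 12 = (s - 4)*(s^2 + 2*s - 3) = (s - 4)*(s + 3)*(s - 1)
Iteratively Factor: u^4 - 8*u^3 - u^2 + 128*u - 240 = (u - 5)*(u^3 - 3*u^2 - 16*u + 48) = (u - 5)*(u + 4)*(u^2 - 7*u + 12) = (u - 5)*(u - 3)*(u + 4)*(u - 4)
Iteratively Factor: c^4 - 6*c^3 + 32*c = (c + 2)*(c^3 - 8*c^2 + 16*c) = (c - 4)*(c + 2)*(c^2 - 4*c) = (c - 4)^2*(c + 2)*(c)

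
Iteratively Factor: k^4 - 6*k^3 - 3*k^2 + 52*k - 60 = (k - 2)*(k^3 - 4*k^2 - 11*k + 30) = (k - 5)*(k - 2)*(k^2 + k - 6) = (k - 5)*(k - 2)*(k + 3)*(k - 2)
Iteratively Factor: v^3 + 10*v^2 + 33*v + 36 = (v + 3)*(v^2 + 7*v + 12) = (v + 3)*(v + 4)*(v + 3)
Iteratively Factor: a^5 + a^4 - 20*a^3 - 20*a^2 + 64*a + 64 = (a - 2)*(a^4 + 3*a^3 - 14*a^2 - 48*a - 32) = (a - 4)*(a - 2)*(a^3 + 7*a^2 + 14*a + 8) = (a - 4)*(a - 2)*(a + 1)*(a^2 + 6*a + 8) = (a - 4)*(a - 2)*(a + 1)*(a + 4)*(a + 2)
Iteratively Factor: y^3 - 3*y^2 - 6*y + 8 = (y - 1)*(y^2 - 2*y - 8) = (y - 1)*(y + 2)*(y - 4)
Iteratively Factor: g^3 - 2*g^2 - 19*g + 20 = (g + 4)*(g^2 - 6*g + 5) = (g - 1)*(g + 4)*(g - 5)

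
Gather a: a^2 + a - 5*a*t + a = a^2 + a*(2 - 5*t)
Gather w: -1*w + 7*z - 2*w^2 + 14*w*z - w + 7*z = -2*w^2 + w*(14*z - 2) + 14*z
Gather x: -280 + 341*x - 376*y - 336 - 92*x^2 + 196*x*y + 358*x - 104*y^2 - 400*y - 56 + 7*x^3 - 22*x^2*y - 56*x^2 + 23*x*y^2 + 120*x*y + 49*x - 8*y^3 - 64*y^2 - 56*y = 7*x^3 + x^2*(-22*y - 148) + x*(23*y^2 + 316*y + 748) - 8*y^3 - 168*y^2 - 832*y - 672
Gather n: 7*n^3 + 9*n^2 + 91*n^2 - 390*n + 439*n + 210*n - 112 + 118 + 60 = 7*n^3 + 100*n^2 + 259*n + 66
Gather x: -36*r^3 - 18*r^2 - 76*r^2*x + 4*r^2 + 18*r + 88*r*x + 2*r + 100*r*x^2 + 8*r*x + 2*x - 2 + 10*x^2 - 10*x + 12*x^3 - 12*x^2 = -36*r^3 - 14*r^2 + 20*r + 12*x^3 + x^2*(100*r - 2) + x*(-76*r^2 + 96*r - 8) - 2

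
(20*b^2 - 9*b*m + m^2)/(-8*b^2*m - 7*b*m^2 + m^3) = (-20*b^2 + 9*b*m - m^2)/(m*(8*b^2 + 7*b*m - m^2))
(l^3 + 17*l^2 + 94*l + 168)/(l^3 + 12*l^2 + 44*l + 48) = (l + 7)/(l + 2)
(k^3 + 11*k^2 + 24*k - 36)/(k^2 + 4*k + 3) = (k^3 + 11*k^2 + 24*k - 36)/(k^2 + 4*k + 3)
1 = 1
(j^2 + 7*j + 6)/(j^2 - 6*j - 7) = (j + 6)/(j - 7)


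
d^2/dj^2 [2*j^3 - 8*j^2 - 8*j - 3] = 12*j - 16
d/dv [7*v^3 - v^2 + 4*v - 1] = 21*v^2 - 2*v + 4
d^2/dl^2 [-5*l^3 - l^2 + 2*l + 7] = -30*l - 2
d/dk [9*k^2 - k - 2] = 18*k - 1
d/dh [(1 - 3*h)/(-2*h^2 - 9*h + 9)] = 2*(-3*h^2 + 2*h - 9)/(4*h^4 + 36*h^3 + 45*h^2 - 162*h + 81)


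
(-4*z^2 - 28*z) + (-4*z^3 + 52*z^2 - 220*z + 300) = -4*z^3 + 48*z^2 - 248*z + 300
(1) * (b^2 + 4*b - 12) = b^2 + 4*b - 12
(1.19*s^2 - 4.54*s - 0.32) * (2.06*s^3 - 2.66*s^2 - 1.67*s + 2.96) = 2.4514*s^5 - 12.5178*s^4 + 9.4299*s^3 + 11.9554*s^2 - 12.904*s - 0.9472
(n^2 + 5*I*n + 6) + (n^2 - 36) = 2*n^2 + 5*I*n - 30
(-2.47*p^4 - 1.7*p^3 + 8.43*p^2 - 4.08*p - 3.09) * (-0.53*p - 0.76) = 1.3091*p^5 + 2.7782*p^4 - 3.1759*p^3 - 4.2444*p^2 + 4.7385*p + 2.3484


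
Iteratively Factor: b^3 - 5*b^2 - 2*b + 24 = (b + 2)*(b^2 - 7*b + 12) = (b - 4)*(b + 2)*(b - 3)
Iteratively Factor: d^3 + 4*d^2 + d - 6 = (d - 1)*(d^2 + 5*d + 6) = (d - 1)*(d + 2)*(d + 3)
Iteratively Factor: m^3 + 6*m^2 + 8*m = (m + 2)*(m^2 + 4*m) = m*(m + 2)*(m + 4)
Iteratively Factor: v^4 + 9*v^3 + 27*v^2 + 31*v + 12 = (v + 1)*(v^3 + 8*v^2 + 19*v + 12) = (v + 1)^2*(v^2 + 7*v + 12) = (v + 1)^2*(v + 3)*(v + 4)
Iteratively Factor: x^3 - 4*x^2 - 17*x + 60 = (x - 3)*(x^2 - x - 20) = (x - 5)*(x - 3)*(x + 4)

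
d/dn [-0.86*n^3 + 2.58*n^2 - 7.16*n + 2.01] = -2.58*n^2 + 5.16*n - 7.16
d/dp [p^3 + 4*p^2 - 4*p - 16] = 3*p^2 + 8*p - 4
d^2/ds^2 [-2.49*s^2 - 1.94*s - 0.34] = -4.98000000000000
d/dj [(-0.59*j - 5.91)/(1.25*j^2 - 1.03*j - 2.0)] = (0.7375*j^2 + 14.775*j - 4.9073)/(1.5625*j^4 - 2.575*j^3 - 3.9391*j^2 + 4.12*j + 4.0)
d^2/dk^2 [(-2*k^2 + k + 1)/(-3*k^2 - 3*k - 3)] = 2*(-k^3 - 3*k^2 + 1)/(k^6 + 3*k^5 + 6*k^4 + 7*k^3 + 6*k^2 + 3*k + 1)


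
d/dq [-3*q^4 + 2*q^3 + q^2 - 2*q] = -12*q^3 + 6*q^2 + 2*q - 2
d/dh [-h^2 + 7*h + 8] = 7 - 2*h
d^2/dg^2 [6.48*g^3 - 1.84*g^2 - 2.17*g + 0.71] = 38.88*g - 3.68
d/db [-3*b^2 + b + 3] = 1 - 6*b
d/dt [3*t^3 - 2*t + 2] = 9*t^2 - 2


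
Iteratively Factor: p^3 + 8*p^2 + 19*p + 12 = (p + 4)*(p^2 + 4*p + 3) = (p + 1)*(p + 4)*(p + 3)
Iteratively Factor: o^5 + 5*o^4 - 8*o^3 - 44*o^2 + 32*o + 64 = (o + 4)*(o^4 + o^3 - 12*o^2 + 4*o + 16) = (o - 2)*(o + 4)*(o^3 + 3*o^2 - 6*o - 8) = (o - 2)*(o + 4)^2*(o^2 - o - 2) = (o - 2)*(o + 1)*(o + 4)^2*(o - 2)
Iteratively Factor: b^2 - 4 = (b + 2)*(b - 2)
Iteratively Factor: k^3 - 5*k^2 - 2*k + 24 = (k - 4)*(k^2 - k - 6) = (k - 4)*(k - 3)*(k + 2)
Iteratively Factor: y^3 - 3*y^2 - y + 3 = (y + 1)*(y^2 - 4*y + 3) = (y - 3)*(y + 1)*(y - 1)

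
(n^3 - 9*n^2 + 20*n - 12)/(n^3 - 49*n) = (n^3 - 9*n^2 + 20*n - 12)/(n*(n^2 - 49))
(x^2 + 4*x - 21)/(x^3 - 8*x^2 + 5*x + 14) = (x^2 + 4*x - 21)/(x^3 - 8*x^2 + 5*x + 14)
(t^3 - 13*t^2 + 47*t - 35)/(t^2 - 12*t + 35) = t - 1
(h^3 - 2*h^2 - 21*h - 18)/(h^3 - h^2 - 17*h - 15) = (h - 6)/(h - 5)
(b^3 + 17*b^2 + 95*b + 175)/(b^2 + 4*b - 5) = (b^2 + 12*b + 35)/(b - 1)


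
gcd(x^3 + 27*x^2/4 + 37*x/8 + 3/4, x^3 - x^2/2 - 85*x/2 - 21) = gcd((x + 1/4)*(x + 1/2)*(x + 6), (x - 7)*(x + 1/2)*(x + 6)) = x^2 + 13*x/2 + 3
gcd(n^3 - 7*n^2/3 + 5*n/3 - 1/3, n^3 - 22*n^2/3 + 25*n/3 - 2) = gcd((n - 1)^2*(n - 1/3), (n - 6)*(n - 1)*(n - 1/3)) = n^2 - 4*n/3 + 1/3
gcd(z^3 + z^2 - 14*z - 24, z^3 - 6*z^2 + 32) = z^2 - 2*z - 8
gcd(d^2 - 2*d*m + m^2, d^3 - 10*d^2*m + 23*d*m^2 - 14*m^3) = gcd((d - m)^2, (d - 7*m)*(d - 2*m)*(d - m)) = d - m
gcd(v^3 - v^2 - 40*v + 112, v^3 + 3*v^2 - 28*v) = v^2 + 3*v - 28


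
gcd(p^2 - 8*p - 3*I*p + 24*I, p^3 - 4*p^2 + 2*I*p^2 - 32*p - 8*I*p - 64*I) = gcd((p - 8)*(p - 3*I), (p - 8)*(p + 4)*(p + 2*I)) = p - 8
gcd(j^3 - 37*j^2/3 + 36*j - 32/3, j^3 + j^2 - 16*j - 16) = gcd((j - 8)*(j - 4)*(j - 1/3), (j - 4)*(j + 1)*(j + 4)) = j - 4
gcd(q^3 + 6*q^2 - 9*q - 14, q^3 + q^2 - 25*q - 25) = q + 1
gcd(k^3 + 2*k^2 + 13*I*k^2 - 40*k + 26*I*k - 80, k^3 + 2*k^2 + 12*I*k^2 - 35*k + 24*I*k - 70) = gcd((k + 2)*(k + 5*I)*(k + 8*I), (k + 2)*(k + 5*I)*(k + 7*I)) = k^2 + k*(2 + 5*I) + 10*I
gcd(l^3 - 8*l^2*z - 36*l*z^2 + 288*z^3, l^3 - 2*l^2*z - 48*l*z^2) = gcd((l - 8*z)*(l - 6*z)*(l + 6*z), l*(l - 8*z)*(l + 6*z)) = -l^2 + 2*l*z + 48*z^2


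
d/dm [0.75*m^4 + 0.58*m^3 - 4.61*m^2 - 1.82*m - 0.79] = 3.0*m^3 + 1.74*m^2 - 9.22*m - 1.82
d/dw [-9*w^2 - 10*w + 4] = -18*w - 10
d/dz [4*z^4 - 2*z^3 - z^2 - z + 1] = 16*z^3 - 6*z^2 - 2*z - 1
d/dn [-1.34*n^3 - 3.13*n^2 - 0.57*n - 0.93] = -4.02*n^2 - 6.26*n - 0.57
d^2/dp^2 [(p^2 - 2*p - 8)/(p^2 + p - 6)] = 2*(-3*p^3 - 6*p^2 - 60*p - 32)/(p^6 + 3*p^5 - 15*p^4 - 35*p^3 + 90*p^2 + 108*p - 216)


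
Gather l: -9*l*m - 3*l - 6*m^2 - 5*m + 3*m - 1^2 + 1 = l*(-9*m - 3) - 6*m^2 - 2*m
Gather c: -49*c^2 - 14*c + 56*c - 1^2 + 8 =-49*c^2 + 42*c + 7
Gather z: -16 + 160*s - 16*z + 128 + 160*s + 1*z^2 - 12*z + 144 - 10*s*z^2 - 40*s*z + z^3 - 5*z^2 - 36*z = 320*s + z^3 + z^2*(-10*s - 4) + z*(-40*s - 64) + 256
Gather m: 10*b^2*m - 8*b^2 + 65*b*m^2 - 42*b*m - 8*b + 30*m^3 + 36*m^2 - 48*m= -8*b^2 - 8*b + 30*m^3 + m^2*(65*b + 36) + m*(10*b^2 - 42*b - 48)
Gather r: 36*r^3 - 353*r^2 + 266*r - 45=36*r^3 - 353*r^2 + 266*r - 45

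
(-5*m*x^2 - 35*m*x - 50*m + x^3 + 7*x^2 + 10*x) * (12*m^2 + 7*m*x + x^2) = -60*m^3*x^2 - 420*m^3*x - 600*m^3 - 23*m^2*x^3 - 161*m^2*x^2 - 230*m^2*x + 2*m*x^4 + 14*m*x^3 + 20*m*x^2 + x^5 + 7*x^4 + 10*x^3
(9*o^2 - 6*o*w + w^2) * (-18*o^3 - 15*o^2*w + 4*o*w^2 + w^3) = -162*o^5 - 27*o^4*w + 108*o^3*w^2 - 30*o^2*w^3 - 2*o*w^4 + w^5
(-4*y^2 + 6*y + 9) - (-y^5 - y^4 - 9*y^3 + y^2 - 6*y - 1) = y^5 + y^4 + 9*y^3 - 5*y^2 + 12*y + 10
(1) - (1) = 0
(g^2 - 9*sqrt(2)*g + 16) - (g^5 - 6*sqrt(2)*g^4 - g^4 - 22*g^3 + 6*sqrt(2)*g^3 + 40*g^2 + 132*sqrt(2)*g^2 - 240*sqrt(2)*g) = -g^5 + g^4 + 6*sqrt(2)*g^4 - 6*sqrt(2)*g^3 + 22*g^3 - 132*sqrt(2)*g^2 - 39*g^2 + 231*sqrt(2)*g + 16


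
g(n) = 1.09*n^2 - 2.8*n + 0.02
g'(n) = 2.18*n - 2.8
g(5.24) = 15.28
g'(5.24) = 8.62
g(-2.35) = 12.62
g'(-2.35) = -7.92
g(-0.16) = 0.50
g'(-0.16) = -3.15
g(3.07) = 1.70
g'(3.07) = 3.89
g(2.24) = -0.78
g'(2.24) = 2.08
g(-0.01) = 0.05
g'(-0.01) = -2.82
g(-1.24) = 5.17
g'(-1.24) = -5.50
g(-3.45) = 22.65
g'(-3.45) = -10.32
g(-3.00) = 18.23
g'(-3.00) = -9.34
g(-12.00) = 190.58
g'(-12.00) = -28.96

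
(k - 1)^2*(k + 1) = k^3 - k^2 - k + 1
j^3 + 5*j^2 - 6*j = j*(j - 1)*(j + 6)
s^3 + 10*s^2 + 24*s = s*(s + 4)*(s + 6)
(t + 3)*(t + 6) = t^2 + 9*t + 18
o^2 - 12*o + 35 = (o - 7)*(o - 5)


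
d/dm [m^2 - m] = 2*m - 1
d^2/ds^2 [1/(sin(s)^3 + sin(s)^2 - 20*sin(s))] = (-9*sin(s)^3 - 11*sin(s)^2 + 48*sin(s) + 76 - 514/sin(s) - 120/sin(s)^2 + 800/sin(s)^3)/((sin(s) - 4)^3*(sin(s) + 5)^3)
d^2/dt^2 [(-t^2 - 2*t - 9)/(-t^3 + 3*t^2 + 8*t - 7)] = 2*(t^6 + 6*t^5 + 60*t^4 - 255*t^3 + 6*t^2 + 585*t + 926)/(t^9 - 9*t^8 + 3*t^7 + 138*t^6 - 150*t^5 - 723*t^4 + 643*t^3 + 903*t^2 - 1176*t + 343)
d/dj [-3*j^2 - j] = -6*j - 1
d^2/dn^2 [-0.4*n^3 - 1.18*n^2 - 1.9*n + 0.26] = -2.4*n - 2.36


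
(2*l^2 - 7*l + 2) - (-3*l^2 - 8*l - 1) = 5*l^2 + l + 3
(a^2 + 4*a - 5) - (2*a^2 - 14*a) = -a^2 + 18*a - 5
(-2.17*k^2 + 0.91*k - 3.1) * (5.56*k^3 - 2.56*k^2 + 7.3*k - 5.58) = -12.0652*k^5 + 10.6148*k^4 - 35.4066*k^3 + 26.6876*k^2 - 27.7078*k + 17.298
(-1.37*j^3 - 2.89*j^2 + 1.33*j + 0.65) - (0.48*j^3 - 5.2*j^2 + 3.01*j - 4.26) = -1.85*j^3 + 2.31*j^2 - 1.68*j + 4.91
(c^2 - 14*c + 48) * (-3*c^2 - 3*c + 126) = -3*c^4 + 39*c^3 + 24*c^2 - 1908*c + 6048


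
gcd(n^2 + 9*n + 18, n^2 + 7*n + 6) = n + 6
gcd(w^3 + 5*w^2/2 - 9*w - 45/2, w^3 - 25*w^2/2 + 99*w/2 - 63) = w - 3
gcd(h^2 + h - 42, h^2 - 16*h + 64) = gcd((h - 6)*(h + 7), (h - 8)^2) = 1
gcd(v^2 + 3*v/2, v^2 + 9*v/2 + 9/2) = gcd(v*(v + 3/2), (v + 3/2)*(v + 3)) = v + 3/2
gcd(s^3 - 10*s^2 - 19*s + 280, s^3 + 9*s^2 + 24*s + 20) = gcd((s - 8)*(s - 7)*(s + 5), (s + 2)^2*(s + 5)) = s + 5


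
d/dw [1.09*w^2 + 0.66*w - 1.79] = 2.18*w + 0.66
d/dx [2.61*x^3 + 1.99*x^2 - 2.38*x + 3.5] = 7.83*x^2 + 3.98*x - 2.38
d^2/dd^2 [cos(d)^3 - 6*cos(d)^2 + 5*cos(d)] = -23*cos(d)/4 + 12*cos(2*d) - 9*cos(3*d)/4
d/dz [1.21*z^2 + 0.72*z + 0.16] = 2.42*z + 0.72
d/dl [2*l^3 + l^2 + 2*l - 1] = 6*l^2 + 2*l + 2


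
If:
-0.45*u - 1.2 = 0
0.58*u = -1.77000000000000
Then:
No Solution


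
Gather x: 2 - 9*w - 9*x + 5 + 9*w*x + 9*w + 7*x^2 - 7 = 7*x^2 + x*(9*w - 9)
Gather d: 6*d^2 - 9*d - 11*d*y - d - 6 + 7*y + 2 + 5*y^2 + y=6*d^2 + d*(-11*y - 10) + 5*y^2 + 8*y - 4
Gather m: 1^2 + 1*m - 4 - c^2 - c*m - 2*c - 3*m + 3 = -c^2 - 2*c + m*(-c - 2)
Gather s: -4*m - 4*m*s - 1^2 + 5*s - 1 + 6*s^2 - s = -4*m + 6*s^2 + s*(4 - 4*m) - 2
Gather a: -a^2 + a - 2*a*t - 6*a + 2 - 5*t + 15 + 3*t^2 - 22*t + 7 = -a^2 + a*(-2*t - 5) + 3*t^2 - 27*t + 24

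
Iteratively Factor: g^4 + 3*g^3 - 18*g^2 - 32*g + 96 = (g - 3)*(g^3 + 6*g^2 - 32) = (g - 3)*(g + 4)*(g^2 + 2*g - 8) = (g - 3)*(g - 2)*(g + 4)*(g + 4)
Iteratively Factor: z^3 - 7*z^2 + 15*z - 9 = (z - 3)*(z^2 - 4*z + 3) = (z - 3)*(z - 1)*(z - 3)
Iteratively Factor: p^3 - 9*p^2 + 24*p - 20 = (p - 5)*(p^2 - 4*p + 4) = (p - 5)*(p - 2)*(p - 2)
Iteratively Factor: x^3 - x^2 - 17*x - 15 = (x + 3)*(x^2 - 4*x - 5) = (x - 5)*(x + 3)*(x + 1)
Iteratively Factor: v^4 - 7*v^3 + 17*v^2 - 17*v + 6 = (v - 1)*(v^3 - 6*v^2 + 11*v - 6) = (v - 2)*(v - 1)*(v^2 - 4*v + 3) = (v - 3)*(v - 2)*(v - 1)*(v - 1)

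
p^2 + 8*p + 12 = (p + 2)*(p + 6)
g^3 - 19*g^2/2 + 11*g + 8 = (g - 8)*(g - 2)*(g + 1/2)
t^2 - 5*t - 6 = (t - 6)*(t + 1)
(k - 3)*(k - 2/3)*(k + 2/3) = k^3 - 3*k^2 - 4*k/9 + 4/3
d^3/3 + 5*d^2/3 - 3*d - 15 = (d/3 + 1)*(d - 3)*(d + 5)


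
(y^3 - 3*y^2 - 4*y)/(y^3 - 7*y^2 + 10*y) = (y^2 - 3*y - 4)/(y^2 - 7*y + 10)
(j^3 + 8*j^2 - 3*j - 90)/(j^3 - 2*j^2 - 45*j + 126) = (j^2 + 11*j + 30)/(j^2 + j - 42)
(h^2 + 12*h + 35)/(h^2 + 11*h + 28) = (h + 5)/(h + 4)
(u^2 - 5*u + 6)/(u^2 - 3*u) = (u - 2)/u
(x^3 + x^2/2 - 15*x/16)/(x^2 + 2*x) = (x^2 + x/2 - 15/16)/(x + 2)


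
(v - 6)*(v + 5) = v^2 - v - 30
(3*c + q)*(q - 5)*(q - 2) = 3*c*q^2 - 21*c*q + 30*c + q^3 - 7*q^2 + 10*q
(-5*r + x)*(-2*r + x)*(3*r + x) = 30*r^3 - 11*r^2*x - 4*r*x^2 + x^3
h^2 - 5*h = h*(h - 5)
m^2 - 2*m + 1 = (m - 1)^2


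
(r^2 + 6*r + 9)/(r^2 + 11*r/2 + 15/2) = 2*(r + 3)/(2*r + 5)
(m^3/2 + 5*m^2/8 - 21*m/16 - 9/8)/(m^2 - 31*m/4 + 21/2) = (8*m^3 + 10*m^2 - 21*m - 18)/(4*(4*m^2 - 31*m + 42))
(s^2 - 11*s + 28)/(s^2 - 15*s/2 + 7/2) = 2*(s - 4)/(2*s - 1)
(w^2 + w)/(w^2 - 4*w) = (w + 1)/(w - 4)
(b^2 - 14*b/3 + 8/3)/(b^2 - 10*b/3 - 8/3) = (3*b - 2)/(3*b + 2)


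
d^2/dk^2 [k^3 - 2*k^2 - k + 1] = 6*k - 4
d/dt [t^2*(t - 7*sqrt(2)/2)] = t*(3*t - 7*sqrt(2))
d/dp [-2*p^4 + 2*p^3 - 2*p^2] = 2*p*(-4*p^2 + 3*p - 2)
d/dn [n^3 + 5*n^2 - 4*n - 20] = 3*n^2 + 10*n - 4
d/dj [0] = 0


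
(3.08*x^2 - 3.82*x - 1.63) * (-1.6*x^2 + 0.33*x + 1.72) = -4.928*x^4 + 7.1284*x^3 + 6.645*x^2 - 7.1083*x - 2.8036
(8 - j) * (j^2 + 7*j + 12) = -j^3 + j^2 + 44*j + 96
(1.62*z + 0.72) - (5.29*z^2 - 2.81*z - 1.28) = -5.29*z^2 + 4.43*z + 2.0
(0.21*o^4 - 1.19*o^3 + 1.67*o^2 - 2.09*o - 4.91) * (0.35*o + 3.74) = 0.0735*o^5 + 0.3689*o^4 - 3.8661*o^3 + 5.5143*o^2 - 9.5351*o - 18.3634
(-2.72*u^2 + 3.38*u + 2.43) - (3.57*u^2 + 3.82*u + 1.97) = -6.29*u^2 - 0.44*u + 0.46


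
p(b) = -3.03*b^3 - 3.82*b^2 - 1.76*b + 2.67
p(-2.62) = 35.55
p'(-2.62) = -44.14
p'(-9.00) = -669.29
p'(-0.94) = -2.61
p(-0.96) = 3.52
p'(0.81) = -13.91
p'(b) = -9.09*b^2 - 7.64*b - 1.76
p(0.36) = 1.40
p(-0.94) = 3.47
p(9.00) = -2531.46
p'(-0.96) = -2.80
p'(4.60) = -229.25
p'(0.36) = -5.69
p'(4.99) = -266.23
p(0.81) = -2.87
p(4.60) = -381.19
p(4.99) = -477.71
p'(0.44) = -6.88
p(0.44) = 0.90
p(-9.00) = 1917.96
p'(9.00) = -806.81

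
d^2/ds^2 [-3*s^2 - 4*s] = -6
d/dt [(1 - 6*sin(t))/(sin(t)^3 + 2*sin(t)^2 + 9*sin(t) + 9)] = (12*sin(t)^3 + 9*sin(t)^2 - 4*sin(t) - 63)*cos(t)/(sin(t)^3 + 2*sin(t)^2 + 9*sin(t) + 9)^2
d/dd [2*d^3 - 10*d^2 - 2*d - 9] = 6*d^2 - 20*d - 2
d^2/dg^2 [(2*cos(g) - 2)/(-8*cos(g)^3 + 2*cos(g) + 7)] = 2*(8*(cos(g) - 1)*(12*cos(g)^2 - 1)^2*sin(g)^2 - (-8*cos(g)^3 + 2*cos(g) + 7)^2*cos(g) + (-8*cos(g)^3 + 2*cos(g) + 7)*(-30*(1 - cos(2*g))^2 + 4*cos(g) - 69*cos(2*g) + 18*cos(3*g) + 47))/(-8*cos(g)^3 + 2*cos(g) + 7)^3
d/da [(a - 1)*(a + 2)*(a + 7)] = 3*a^2 + 16*a + 5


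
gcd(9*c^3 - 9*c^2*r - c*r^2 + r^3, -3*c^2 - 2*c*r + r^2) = -3*c + r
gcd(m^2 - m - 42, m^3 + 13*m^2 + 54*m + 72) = m + 6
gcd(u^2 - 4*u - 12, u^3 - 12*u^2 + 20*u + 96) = u^2 - 4*u - 12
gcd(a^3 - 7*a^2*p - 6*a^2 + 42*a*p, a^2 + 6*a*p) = a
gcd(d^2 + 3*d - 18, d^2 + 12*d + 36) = d + 6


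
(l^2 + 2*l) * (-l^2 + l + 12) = -l^4 - l^3 + 14*l^2 + 24*l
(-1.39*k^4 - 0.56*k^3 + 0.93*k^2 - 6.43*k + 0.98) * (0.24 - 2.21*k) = 3.0719*k^5 + 0.904*k^4 - 2.1897*k^3 + 14.4335*k^2 - 3.709*k + 0.2352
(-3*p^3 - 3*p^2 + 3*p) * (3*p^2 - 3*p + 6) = -9*p^5 - 27*p^2 + 18*p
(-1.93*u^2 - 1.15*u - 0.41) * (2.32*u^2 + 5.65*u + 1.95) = -4.4776*u^4 - 13.5725*u^3 - 11.2122*u^2 - 4.559*u - 0.7995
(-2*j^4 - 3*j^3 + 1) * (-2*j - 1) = 4*j^5 + 8*j^4 + 3*j^3 - 2*j - 1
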